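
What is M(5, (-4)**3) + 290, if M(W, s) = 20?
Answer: 310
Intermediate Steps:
M(5, (-4)**3) + 290 = 20 + 290 = 310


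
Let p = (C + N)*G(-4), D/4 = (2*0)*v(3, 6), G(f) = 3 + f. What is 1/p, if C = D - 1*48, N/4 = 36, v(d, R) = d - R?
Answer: -1/96 ≈ -0.010417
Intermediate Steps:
N = 144 (N = 4*36 = 144)
D = 0 (D = 4*((2*0)*(3 - 1*6)) = 4*(0*(3 - 6)) = 4*(0*(-3)) = 4*0 = 0)
C = -48 (C = 0 - 1*48 = 0 - 48 = -48)
p = -96 (p = (-48 + 144)*(3 - 4) = 96*(-1) = -96)
1/p = 1/(-96) = -1/96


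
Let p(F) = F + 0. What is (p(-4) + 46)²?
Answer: 1764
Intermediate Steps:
p(F) = F
(p(-4) + 46)² = (-4 + 46)² = 42² = 1764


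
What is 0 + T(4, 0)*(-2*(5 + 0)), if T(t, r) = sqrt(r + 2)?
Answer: -10*sqrt(2) ≈ -14.142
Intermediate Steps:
T(t, r) = sqrt(2 + r)
0 + T(4, 0)*(-2*(5 + 0)) = 0 + sqrt(2 + 0)*(-2*(5 + 0)) = 0 + sqrt(2)*(-2*5) = 0 + sqrt(2)*(-10) = 0 - 10*sqrt(2) = -10*sqrt(2)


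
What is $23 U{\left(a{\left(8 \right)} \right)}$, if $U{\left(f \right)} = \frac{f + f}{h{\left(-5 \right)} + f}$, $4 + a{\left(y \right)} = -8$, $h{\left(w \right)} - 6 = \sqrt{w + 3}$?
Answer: $\frac{1656}{19} + \frac{276 i \sqrt{2}}{19} \approx 87.158 + 20.543 i$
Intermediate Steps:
$h{\left(w \right)} = 6 + \sqrt{3 + w}$ ($h{\left(w \right)} = 6 + \sqrt{w + 3} = 6 + \sqrt{3 + w}$)
$a{\left(y \right)} = -12$ ($a{\left(y \right)} = -4 - 8 = -12$)
$U{\left(f \right)} = \frac{2 f}{6 + f + i \sqrt{2}}$ ($U{\left(f \right)} = \frac{f + f}{\left(6 + \sqrt{3 - 5}\right) + f} = \frac{2 f}{\left(6 + \sqrt{-2}\right) + f} = \frac{2 f}{\left(6 + i \sqrt{2}\right) + f} = \frac{2 f}{6 + f + i \sqrt{2}}$)
$23 U{\left(a{\left(8 \right)} \right)} = 23 \cdot 2 \left(-12\right) \frac{1}{6 - 12 + i \sqrt{2}} = 23 \cdot 2 \left(-12\right) \frac{1}{-6 + i \sqrt{2}} = 23 \left(- \frac{24}{-6 + i \sqrt{2}}\right) = - \frac{552}{-6 + i \sqrt{2}}$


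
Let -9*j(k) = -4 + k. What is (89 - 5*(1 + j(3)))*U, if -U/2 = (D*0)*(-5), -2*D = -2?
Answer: 0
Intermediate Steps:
D = 1 (D = -½*(-2) = 1)
j(k) = 4/9 - k/9 (j(k) = -(-4 + k)/9 = 4/9 - k/9)
U = 0 (U = -2*1*0*(-5) = -0*(-5) = -2*0 = 0)
(89 - 5*(1 + j(3)))*U = (89 - 5*(1 + (4/9 - ⅑*3)))*0 = (89 - 5*(1 + (4/9 - ⅓)))*0 = (89 - 5*(1 + ⅑))*0 = (89 - 5*10/9)*0 = (89 - 50/9)*0 = (751/9)*0 = 0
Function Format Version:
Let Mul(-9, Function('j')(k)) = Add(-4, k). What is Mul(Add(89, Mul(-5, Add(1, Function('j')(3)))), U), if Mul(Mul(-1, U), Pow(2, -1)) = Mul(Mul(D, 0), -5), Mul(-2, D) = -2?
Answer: 0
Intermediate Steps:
D = 1 (D = Mul(Rational(-1, 2), -2) = 1)
Function('j')(k) = Add(Rational(4, 9), Mul(Rational(-1, 9), k)) (Function('j')(k) = Mul(Rational(-1, 9), Add(-4, k)) = Add(Rational(4, 9), Mul(Rational(-1, 9), k)))
U = 0 (U = Mul(-2, Mul(Mul(1, 0), -5)) = Mul(-2, Mul(0, -5)) = Mul(-2, 0) = 0)
Mul(Add(89, Mul(-5, Add(1, Function('j')(3)))), U) = Mul(Add(89, Mul(-5, Add(1, Add(Rational(4, 9), Mul(Rational(-1, 9), 3))))), 0) = Mul(Add(89, Mul(-5, Add(1, Add(Rational(4, 9), Rational(-1, 3))))), 0) = Mul(Add(89, Mul(-5, Add(1, Rational(1, 9)))), 0) = Mul(Add(89, Mul(-5, Rational(10, 9))), 0) = Mul(Add(89, Rational(-50, 9)), 0) = Mul(Rational(751, 9), 0) = 0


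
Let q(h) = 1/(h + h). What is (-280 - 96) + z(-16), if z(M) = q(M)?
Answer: -12033/32 ≈ -376.03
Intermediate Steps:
q(h) = 1/(2*h)
z(M) = 1/(2*M)
(-280 - 96) + z(-16) = (-280 - 96) + (½)/(-16) = -376 + (½)*(-1/16) = -376 - 1/32 = -12033/32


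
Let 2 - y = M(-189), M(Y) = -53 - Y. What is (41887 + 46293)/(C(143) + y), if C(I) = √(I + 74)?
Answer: -11816120/17739 - 88180*√217/17739 ≈ -739.34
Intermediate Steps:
y = -134 (y = 2 - (-53 - 1*(-189)) = 2 - (-53 + 189) = 2 - 1*136 = 2 - 136 = -134)
C(I) = √(74 + I)
(41887 + 46293)/(C(143) + y) = (41887 + 46293)/(√(74 + 143) - 134) = 88180/(√217 - 134) = 88180/(-134 + √217)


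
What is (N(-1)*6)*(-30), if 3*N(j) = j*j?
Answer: -60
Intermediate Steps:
N(j) = j**2/3 (N(j) = (j*j)/3 = j**2/3)
(N(-1)*6)*(-30) = (((1/3)*(-1)**2)*6)*(-30) = (((1/3)*1)*6)*(-30) = ((1/3)*6)*(-30) = 2*(-30) = -60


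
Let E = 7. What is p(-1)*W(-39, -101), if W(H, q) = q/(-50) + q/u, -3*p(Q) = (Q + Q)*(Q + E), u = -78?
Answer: 12928/975 ≈ 13.259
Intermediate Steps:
p(Q) = -2*Q*(7 + Q)/3 (p(Q) = -(Q + Q)*(Q + 7)/3 = -2*Q*(7 + Q)/3)
W(H, q) = -32*q/975 (W(H, q) = q/(-50) + q/(-78) = q*(-1/50) + q*(-1/78) = -q/50 - q/78 = -32*q/975)
p(-1)*W(-39, -101) = (-2/3*(-1)*(7 - 1))*(-32/975*(-101)) = -2/3*(-1)*6*(3232/975) = 4*(3232/975) = 12928/975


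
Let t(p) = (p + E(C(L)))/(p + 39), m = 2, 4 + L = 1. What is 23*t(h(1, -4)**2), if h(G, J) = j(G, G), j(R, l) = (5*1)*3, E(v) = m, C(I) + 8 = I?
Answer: 5221/264 ≈ 19.777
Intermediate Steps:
L = -3 (L = -4 + 1 = -3)
C(I) = -8 + I
E(v) = 2
j(R, l) = 15 (j(R, l) = 5*3 = 15)
h(G, J) = 15
t(p) = (2 + p)/(39 + p) (t(p) = (p + 2)/(p + 39) = (2 + p)/(39 + p))
23*t(h(1, -4)**2) = 23*((2 + 15**2)/(39 + 15**2)) = 23*((2 + 225)/(39 + 225)) = 23*(227/264) = 5221/264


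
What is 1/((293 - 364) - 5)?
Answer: -1/76 ≈ -0.013158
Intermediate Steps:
1/((293 - 364) - 5) = 1/(-71 - 5) = 1/(-76) = -1/76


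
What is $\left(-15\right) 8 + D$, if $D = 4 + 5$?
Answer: $-111$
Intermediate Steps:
$D = 9$
$\left(-15\right) 8 + D = \left(-15\right) 8 + 9 = -120 + 9 = -111$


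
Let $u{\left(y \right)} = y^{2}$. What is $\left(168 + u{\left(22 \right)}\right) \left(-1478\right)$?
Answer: $-963656$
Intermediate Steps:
$\left(168 + u{\left(22 \right)}\right) \left(-1478\right) = \left(168 + 22^{2}\right) \left(-1478\right) = \left(168 + 484\right) \left(-1478\right) = 652 \left(-1478\right) = -963656$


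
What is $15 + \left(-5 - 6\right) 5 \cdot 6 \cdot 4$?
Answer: $-1305$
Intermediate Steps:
$15 + \left(-5 - 6\right) 5 \cdot 6 \cdot 4 = 15 + \left(-5 - 6\right) 30 \cdot 4 = 15 - 1320 = -1305$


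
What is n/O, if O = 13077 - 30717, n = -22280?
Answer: 557/441 ≈ 1.2630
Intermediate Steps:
O = -17640
n/O = -22280/(-17640) = -22280*(-1/17640) = 557/441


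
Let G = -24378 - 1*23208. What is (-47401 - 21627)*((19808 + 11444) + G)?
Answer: 1127503352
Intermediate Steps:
G = -47586 (G = -24378 - 23208 = -47586)
(-47401 - 21627)*((19808 + 11444) + G) = (-47401 - 21627)*((19808 + 11444) - 47586) = -69028*(31252 - 47586) = -69028*(-16334) = 1127503352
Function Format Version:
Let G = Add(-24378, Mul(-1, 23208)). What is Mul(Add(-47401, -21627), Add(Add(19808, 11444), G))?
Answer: 1127503352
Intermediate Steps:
G = -47586 (G = Add(-24378, -23208) = -47586)
Mul(Add(-47401, -21627), Add(Add(19808, 11444), G)) = Mul(Add(-47401, -21627), Add(Add(19808, 11444), -47586)) = Mul(-69028, Add(31252, -47586)) = Mul(-69028, -16334) = 1127503352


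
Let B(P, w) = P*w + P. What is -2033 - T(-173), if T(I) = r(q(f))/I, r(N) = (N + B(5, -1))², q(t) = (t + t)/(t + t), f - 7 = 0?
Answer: -351708/173 ≈ -2033.0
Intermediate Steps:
B(P, w) = P + P*w
f = 7 (f = 7 + 0 = 7)
q(t) = 1 (q(t) = (2*t)/((2*t)) = (2*t)*(1/(2*t)) = 1)
r(N) = N² (r(N) = (N + 5*(1 - 1))² = (N + 5*0)² = (N + 0)² = N²)
T(I) = 1/I (T(I) = 1²/I = 1/I)
-2033 - T(-173) = -2033 - 1/(-173) = -2033 - 1*(-1/173) = -2033 + 1/173 = -351708/173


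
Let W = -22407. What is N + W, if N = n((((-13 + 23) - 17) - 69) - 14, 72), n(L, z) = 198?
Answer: -22209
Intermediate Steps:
N = 198
N + W = 198 - 22407 = -22209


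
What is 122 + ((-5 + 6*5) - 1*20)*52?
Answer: 382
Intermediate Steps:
122 + ((-5 + 6*5) - 1*20)*52 = 122 + ((-5 + 30) - 20)*52 = 122 + (25 - 20)*52 = 122 + 5*52 = 122 + 260 = 382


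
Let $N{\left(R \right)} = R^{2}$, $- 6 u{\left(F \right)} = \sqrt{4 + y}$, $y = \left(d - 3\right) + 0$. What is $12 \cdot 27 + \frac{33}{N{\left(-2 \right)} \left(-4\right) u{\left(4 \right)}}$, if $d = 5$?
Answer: $324 + \frac{33 \sqrt{6}}{16} \approx 329.05$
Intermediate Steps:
$y = 2$ ($y = \left(5 - 3\right) + 0 = 2 + 0 = 2$)
$u{\left(F \right)} = - \frac{\sqrt{6}}{6}$ ($u{\left(F \right)} = - \frac{\sqrt{4 + 2}}{6} = - \frac{\sqrt{6}}{6}$)
$12 \cdot 27 + \frac{33}{N{\left(-2 \right)} \left(-4\right) u{\left(4 \right)}} = 12 \cdot 27 + \frac{33}{\left(-2\right)^{2} \left(-4\right) \left(- \frac{\sqrt{6}}{6}\right)} = 324 + \frac{33}{4 \left(-4\right) \left(- \frac{\sqrt{6}}{6}\right)} = 324 + \frac{33}{\left(-16\right) \left(- \frac{\sqrt{6}}{6}\right)} = 324 + \frac{33}{\frac{8}{3} \sqrt{6}} = 324 + 33 \frac{\sqrt{6}}{16} = 324 + \frac{33 \sqrt{6}}{16}$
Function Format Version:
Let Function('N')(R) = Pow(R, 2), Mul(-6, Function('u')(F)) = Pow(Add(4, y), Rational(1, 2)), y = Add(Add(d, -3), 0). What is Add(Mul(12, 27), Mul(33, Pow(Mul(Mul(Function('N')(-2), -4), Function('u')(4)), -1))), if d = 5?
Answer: Add(324, Mul(Rational(33, 16), Pow(6, Rational(1, 2)))) ≈ 329.05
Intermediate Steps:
y = 2 (y = Add(Add(5, -3), 0) = Add(2, 0) = 2)
Function('u')(F) = Mul(Rational(-1, 6), Pow(6, Rational(1, 2))) (Function('u')(F) = Mul(Rational(-1, 6), Pow(Add(4, 2), Rational(1, 2))) = Mul(Rational(-1, 6), Pow(6, Rational(1, 2))))
Add(Mul(12, 27), Mul(33, Pow(Mul(Mul(Function('N')(-2), -4), Function('u')(4)), -1))) = Add(Mul(12, 27), Mul(33, Pow(Mul(Mul(Pow(-2, 2), -4), Mul(Rational(-1, 6), Pow(6, Rational(1, 2)))), -1))) = Add(324, Mul(33, Pow(Mul(Mul(4, -4), Mul(Rational(-1, 6), Pow(6, Rational(1, 2)))), -1))) = Add(324, Mul(33, Pow(Mul(-16, Mul(Rational(-1, 6), Pow(6, Rational(1, 2)))), -1))) = Add(324, Mul(33, Pow(Mul(Rational(8, 3), Pow(6, Rational(1, 2))), -1))) = Add(324, Mul(33, Mul(Rational(1, 16), Pow(6, Rational(1, 2))))) = Add(324, Mul(Rational(33, 16), Pow(6, Rational(1, 2))))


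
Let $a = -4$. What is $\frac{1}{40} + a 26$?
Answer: $- \frac{4159}{40} \approx -103.97$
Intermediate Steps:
$\frac{1}{40} + a 26 = \frac{1}{40} - 104 = - \frac{4159}{40}$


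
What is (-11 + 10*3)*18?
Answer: 342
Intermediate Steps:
(-11 + 10*3)*18 = (-11 + 30)*18 = 19*18 = 342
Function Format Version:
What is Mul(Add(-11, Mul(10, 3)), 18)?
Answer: 342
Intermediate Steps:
Mul(Add(-11, Mul(10, 3)), 18) = Mul(Add(-11, 30), 18) = Mul(19, 18) = 342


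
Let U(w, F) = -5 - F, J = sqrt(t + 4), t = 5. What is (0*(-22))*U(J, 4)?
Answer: 0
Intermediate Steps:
J = 3 (J = sqrt(5 + 4) = sqrt(9) = 3)
(0*(-22))*U(J, 4) = (0*(-22))*(-5 - 1*4) = 0*(-5 - 4) = 0*(-9) = 0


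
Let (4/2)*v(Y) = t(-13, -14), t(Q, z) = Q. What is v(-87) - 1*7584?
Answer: -15181/2 ≈ -7590.5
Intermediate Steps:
v(Y) = -13/2 (v(Y) = (1/2)*(-13) = -13/2)
v(-87) - 1*7584 = -13/2 - 1*7584 = -13/2 - 7584 = -15181/2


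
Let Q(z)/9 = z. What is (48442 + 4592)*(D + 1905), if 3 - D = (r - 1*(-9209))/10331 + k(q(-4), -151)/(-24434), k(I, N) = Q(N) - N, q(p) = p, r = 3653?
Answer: 12762770356349892/126213827 ≈ 1.0112e+8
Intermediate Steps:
Q(z) = 9*z
k(I, N) = 8*N (k(I, N) = 9*N - N = 8*N)
D = 215266503/126213827 (D = 3 - ((3653 - 1*(-9209))/10331 + (8*(-151))/(-24434)) = 3 - ((3653 + 9209)*(1/10331) - 1208*(-1/24434)) = 3 - (12862*(1/10331) + 604/12217) = 3 - (12862/10331 + 604/12217) = 3 - 1*163374978/126213827 = 3 - 163374978/126213827 = 215266503/126213827 ≈ 1.7056)
(48442 + 4592)*(D + 1905) = (48442 + 4592)*(215266503/126213827 + 1905) = 53034*(240652606938/126213827) = 12762770356349892/126213827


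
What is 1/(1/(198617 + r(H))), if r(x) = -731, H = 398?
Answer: 197886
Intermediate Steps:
1/(1/(198617 + r(H))) = 1/(1/(198617 - 731)) = 1/(1/197886) = 197886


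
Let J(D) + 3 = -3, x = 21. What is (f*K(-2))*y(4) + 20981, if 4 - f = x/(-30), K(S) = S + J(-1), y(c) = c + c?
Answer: 103401/5 ≈ 20680.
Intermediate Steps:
J(D) = -6 (J(D) = -3 - 3 = -6)
y(c) = 2*c
K(S) = -6 + S (K(S) = S - 6 = -6 + S)
f = 47/10 (f = 4 - 21/(-30) = 4 - 21*(-1)/30 = 4 - 1*(-7/10) = 4 + 7/10 = 47/10 ≈ 4.7000)
(f*K(-2))*y(4) + 20981 = (47*(-6 - 2)/10)*(2*4) + 20981 = ((47/10)*(-8))*8 + 20981 = -188/5*8 + 20981 = -1504/5 + 20981 = 103401/5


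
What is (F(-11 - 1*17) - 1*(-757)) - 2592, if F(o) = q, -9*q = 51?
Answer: -5522/3 ≈ -1840.7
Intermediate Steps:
q = -17/3 (q = -1/9*51 = -17/3 ≈ -5.6667)
F(o) = -17/3
(F(-11 - 1*17) - 1*(-757)) - 2592 = (-17/3 - 1*(-757)) - 2592 = (-17/3 + 757) - 2592 = 2254/3 - 2592 = -5522/3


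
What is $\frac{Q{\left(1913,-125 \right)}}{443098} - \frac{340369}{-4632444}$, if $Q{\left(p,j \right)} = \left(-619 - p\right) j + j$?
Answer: $\frac{808203146831}{1026313335756} \approx 0.78748$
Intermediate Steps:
$Q{\left(p,j \right)} = j + j \left(-619 - p\right)$ ($Q{\left(p,j \right)} = j \left(-619 - p\right) + j = j + j \left(-619 - p\right)$)
$\frac{Q{\left(1913,-125 \right)}}{443098} - \frac{340369}{-4632444} = \frac{\left(-1\right) \left(-125\right) \left(618 + 1913\right)}{443098} - \frac{340369}{-4632444} = \left(-1\right) \left(-125\right) 2531 \cdot \frac{1}{443098} - - \frac{340369}{4632444} = 316375 \cdot \frac{1}{443098} + \frac{340369}{4632444} = \frac{316375}{443098} + \frac{340369}{4632444} = \frac{808203146831}{1026313335756}$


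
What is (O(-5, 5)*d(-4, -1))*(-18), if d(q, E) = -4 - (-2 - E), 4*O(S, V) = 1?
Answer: 27/2 ≈ 13.500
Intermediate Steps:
O(S, V) = 1/4 (O(S, V) = (1/4)*1 = 1/4)
d(q, E) = -2 + E (d(q, E) = -4 + (2 + E) = -2 + E)
(O(-5, 5)*d(-4, -1))*(-18) = ((-2 - 1)/4)*(-18) = ((1/4)*(-3))*(-18) = -3/4*(-18) = 27/2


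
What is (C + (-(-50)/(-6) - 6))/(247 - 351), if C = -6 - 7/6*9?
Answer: 185/624 ≈ 0.29647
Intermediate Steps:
C = -33/2 (C = -6 - 7*1/6*9 = -6 - 7/6*9 = -6 - 21/2 = -33/2 ≈ -16.500)
(C + (-(-50)/(-6) - 6))/(247 - 351) = (-33/2 + (-(-50)/(-6) - 6))/(247 - 351) = (-33/2 + (-(-50)*(-1)/6 - 6))/(-104) = (-33/2 + (-5*5/3 - 6))*(-1/104) = (-33/2 + (-25/3 - 6))*(-1/104) = (-33/2 - 43/3)*(-1/104) = -185/6*(-1/104) = 185/624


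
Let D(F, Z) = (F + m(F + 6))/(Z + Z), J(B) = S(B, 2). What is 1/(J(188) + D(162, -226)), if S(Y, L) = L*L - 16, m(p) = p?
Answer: -226/2877 ≈ -0.078554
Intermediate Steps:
S(Y, L) = -16 + L² (S(Y, L) = L² - 16 = -16 + L²)
J(B) = -12 (J(B) = -16 + 2² = -16 + 4 = -12)
D(F, Z) = (6 + 2*F)/(2*Z) (D(F, Z) = (F + (F + 6))/(Z + Z) = (F + (6 + F))/((2*Z)) = (6 + 2*F)*(1/(2*Z)) = (6 + 2*F)/(2*Z))
1/(J(188) + D(162, -226)) = 1/(-12 + (3 + 162)/(-226)) = 1/(-12 - 1/226*165) = 1/(-12 - 165/226) = 1/(-2877/226) = -226/2877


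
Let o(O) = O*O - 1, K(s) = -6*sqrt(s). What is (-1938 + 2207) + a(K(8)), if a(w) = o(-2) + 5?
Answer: 277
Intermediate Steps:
o(O) = -1 + O**2 (o(O) = O**2 - 1 = -1 + O**2)
a(w) = 8 (a(w) = (-1 + (-2)**2) + 5 = (-1 + 4) + 5 = 3 + 5 = 8)
(-1938 + 2207) + a(K(8)) = (-1938 + 2207) + 8 = 269 + 8 = 277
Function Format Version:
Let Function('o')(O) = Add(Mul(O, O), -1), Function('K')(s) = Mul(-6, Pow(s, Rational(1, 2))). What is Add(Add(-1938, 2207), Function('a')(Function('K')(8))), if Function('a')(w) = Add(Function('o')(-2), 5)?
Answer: 277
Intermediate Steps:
Function('o')(O) = Add(-1, Pow(O, 2)) (Function('o')(O) = Add(Pow(O, 2), -1) = Add(-1, Pow(O, 2)))
Function('a')(w) = 8 (Function('a')(w) = Add(Add(-1, Pow(-2, 2)), 5) = Add(Add(-1, 4), 5) = Add(3, 5) = 8)
Add(Add(-1938, 2207), Function('a')(Function('K')(8))) = Add(Add(-1938, 2207), 8) = Add(269, 8) = 277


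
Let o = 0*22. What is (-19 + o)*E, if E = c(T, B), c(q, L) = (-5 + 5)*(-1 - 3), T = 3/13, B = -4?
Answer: 0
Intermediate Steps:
T = 3/13 (T = 3*(1/13) = 3/13 ≈ 0.23077)
c(q, L) = 0 (c(q, L) = 0*(-4) = 0)
E = 0
o = 0
(-19 + o)*E = (-19 + 0)*0 = -19*0 = 0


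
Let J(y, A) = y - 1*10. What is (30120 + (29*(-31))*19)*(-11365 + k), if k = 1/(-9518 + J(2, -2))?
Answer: -1411641139649/9526 ≈ -1.4819e+8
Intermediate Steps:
J(y, A) = -10 + y (J(y, A) = y - 10 = -10 + y)
k = -1/9526 (k = 1/(-9518 + (-10 + 2)) = 1/(-9518 - 8) = 1/(-9526) = -1/9526 ≈ -0.00010498)
(30120 + (29*(-31))*19)*(-11365 + k) = (30120 + (29*(-31))*19)*(-11365 - 1/9526) = (30120 - 899*19)*(-108262991/9526) = (30120 - 17081)*(-108262991/9526) = 13039*(-108262991/9526) = -1411641139649/9526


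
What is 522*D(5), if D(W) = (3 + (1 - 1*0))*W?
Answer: 10440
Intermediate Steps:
D(W) = 4*W (D(W) = (3 + (1 + 0))*W = (3 + 1)*W = 4*W)
522*D(5) = 522*(4*5) = 522*20 = 10440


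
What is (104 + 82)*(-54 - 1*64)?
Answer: -21948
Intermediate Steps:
(104 + 82)*(-54 - 1*64) = 186*(-54 - 64) = 186*(-118) = -21948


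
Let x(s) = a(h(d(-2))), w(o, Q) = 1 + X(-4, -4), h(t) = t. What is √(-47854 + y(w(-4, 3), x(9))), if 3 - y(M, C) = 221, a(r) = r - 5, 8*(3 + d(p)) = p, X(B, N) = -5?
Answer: 2*I*√12018 ≈ 219.25*I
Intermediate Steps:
d(p) = -3 + p/8
a(r) = -5 + r
w(o, Q) = -4 (w(o, Q) = 1 - 5 = -4)
x(s) = -33/4 (x(s) = -5 + (-3 + (⅛)*(-2)) = -5 + (-3 - ¼) = -5 - 13/4 = -33/4)
y(M, C) = -218 (y(M, C) = 3 - 1*221 = 3 - 221 = -218)
√(-47854 + y(w(-4, 3), x(9))) = √(-47854 - 218) = √(-48072) = 2*I*√12018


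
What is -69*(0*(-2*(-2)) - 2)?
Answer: 138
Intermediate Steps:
-69*(0*(-2*(-2)) - 2) = -69*(0*4 - 2) = -69*(0 - 2) = -69*(-2) = 138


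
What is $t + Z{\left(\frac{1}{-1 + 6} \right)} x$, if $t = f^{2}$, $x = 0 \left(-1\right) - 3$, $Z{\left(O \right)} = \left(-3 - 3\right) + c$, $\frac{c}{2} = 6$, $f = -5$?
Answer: $7$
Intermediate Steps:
$c = 12$ ($c = 2 \cdot 6 = 12$)
$Z{\left(O \right)} = 6$ ($Z{\left(O \right)} = \left(-3 - 3\right) + 12 = -6 + 12 = 6$)
$x = -3$ ($x = 0 - 3 = -3$)
$t = 25$ ($t = \left(-5\right)^{2} = 25$)
$t + Z{\left(\frac{1}{-1 + 6} \right)} x = 25 + 6 \left(-3\right) = 25 - 18 = 7$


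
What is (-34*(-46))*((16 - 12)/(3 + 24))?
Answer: 6256/27 ≈ 231.70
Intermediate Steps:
(-34*(-46))*((16 - 12)/(3 + 24)) = 1564*(4/27) = 6256/27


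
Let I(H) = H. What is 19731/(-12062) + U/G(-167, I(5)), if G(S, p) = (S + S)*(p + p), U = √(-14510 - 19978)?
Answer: -19731/12062 - 3*I*√958/1670 ≈ -1.6358 - 0.055602*I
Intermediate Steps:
U = 6*I*√958 (U = √(-34488) = 6*I*√958 ≈ 185.71*I)
G(S, p) = 4*S*p (G(S, p) = (2*S)*(2*p) = 4*S*p)
19731/(-12062) + U/G(-167, I(5)) = 19731/(-12062) + (6*I*√958)/((4*(-167)*5)) = 19731*(-1/12062) + (6*I*√958)/(-3340) = -19731/12062 + (6*I*√958)*(-1/3340) = -19731/12062 - 3*I*√958/1670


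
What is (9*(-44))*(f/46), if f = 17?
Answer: -3366/23 ≈ -146.35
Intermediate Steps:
(9*(-44))*(f/46) = (9*(-44))*(17/46) = -6732/46 = -396*17/46 = -3366/23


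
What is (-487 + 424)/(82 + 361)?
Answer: -63/443 ≈ -0.14221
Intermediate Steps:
(-487 + 424)/(82 + 361) = -63/443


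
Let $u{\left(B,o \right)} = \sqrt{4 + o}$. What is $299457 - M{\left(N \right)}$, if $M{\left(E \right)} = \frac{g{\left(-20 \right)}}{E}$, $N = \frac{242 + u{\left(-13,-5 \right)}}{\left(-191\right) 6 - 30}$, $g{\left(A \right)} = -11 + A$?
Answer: $\frac{17528876853}{58565} + \frac{36456 i}{58565} \approx 2.9931 \cdot 10^{5} + 0.62249 i$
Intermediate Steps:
$N = - \frac{121}{588} - \frac{i}{1176}$ ($N = \frac{242 + \sqrt{4 - 5}}{\left(-191\right) 6 - 30} = \frac{242 + \sqrt{-1}}{-1146 - 30} = \frac{242 + i}{-1176} = \left(242 + i\right) \left(- \frac{1}{1176}\right) = - \frac{121}{588} - \frac{i}{1176} \approx -0.20578 - 0.00085034 i$)
$M{\left(E \right)} = - \frac{31}{E}$ ($M{\left(E \right)} = \frac{-11 - 20}{E} = - \frac{31}{E}$)
$299457 - M{\left(N \right)} = 299457 - - \frac{31}{- \frac{121}{588} - \frac{i}{1176}} = 299457 - - 31 \frac{1382976 \left(- \frac{121}{588} + \frac{i}{1176}\right)}{58565} = 299457 - - \frac{42872256 \left(- \frac{121}{588} + \frac{i}{1176}\right)}{58565} = 299457 + \frac{42872256 \left(- \frac{121}{588} + \frac{i}{1176}\right)}{58565}$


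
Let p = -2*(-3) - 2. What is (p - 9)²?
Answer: 25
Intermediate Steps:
p = 4 (p = 6 - 2 = 4)
(p - 9)² = (4 - 9)² = (-5)² = 25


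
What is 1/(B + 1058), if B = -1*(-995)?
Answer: 1/2053 ≈ 0.00048709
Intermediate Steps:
B = 995
1/(B + 1058) = 1/(995 + 1058) = 1/2053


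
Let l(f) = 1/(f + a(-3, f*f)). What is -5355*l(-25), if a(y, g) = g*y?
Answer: 1071/380 ≈ 2.8184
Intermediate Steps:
l(f) = 1/(f - 3*f²) (l(f) = 1/(f + (f*f)*(-3)) = 1/(f + f²*(-3)) = 1/(f - 3*f²))
-5355*l(-25) = -5355/((-25)*(1 - 3*(-25))) = -(-1071)/(5*(1 + 75)) = -(-1071)/(5*76) = -5355*(-1/1900) = 1071/380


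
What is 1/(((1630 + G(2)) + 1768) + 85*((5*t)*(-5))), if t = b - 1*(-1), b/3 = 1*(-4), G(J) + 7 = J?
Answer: 1/26768 ≈ 3.7358e-5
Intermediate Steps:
G(J) = -7 + J
b = -12 (b = 3*(1*(-4)) = 3*(-4) = -12)
t = -11 (t = -12 - 1*(-1) = -12 + 1 = -11)
1/(((1630 + G(2)) + 1768) + 85*((5*t)*(-5))) = 1/(((1630 + (-7 + 2)) + 1768) + 85*((5*(-11))*(-5))) = 1/(((1630 - 5) + 1768) + 85*(-55*(-5))) = 1/((1625 + 1768) + 85*275) = 1/(3393 + 23375) = 1/26768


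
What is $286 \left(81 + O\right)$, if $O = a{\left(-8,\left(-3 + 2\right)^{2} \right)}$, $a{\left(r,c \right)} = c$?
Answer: $23452$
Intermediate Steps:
$O = 1$ ($O = \left(-3 + 2\right)^{2} = \left(-1\right)^{2} = 1$)
$286 \left(81 + O\right) = 286 \left(81 + 1\right) = 286 \cdot 82 = 23452$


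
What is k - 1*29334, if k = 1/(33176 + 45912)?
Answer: -2319967391/79088 ≈ -29334.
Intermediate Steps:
k = 1/79088 ≈ 1.2644e-5
k - 1*29334 = 1/79088 - 1*29334 = 1/79088 - 29334 = -2319967391/79088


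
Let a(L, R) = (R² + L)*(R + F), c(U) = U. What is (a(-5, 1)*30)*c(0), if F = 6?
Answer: 0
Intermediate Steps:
a(L, R) = (6 + R)*(L + R²) (a(L, R) = (R² + L)*(R + 6) = (L + R²)*(6 + R) = (6 + R)*(L + R²))
(a(-5, 1)*30)*c(0) = ((1³ + 6*(-5) + 6*1² - 5*1)*30)*0 = ((1 - 30 + 6*1 - 5)*30)*0 = ((1 - 30 + 6 - 5)*30)*0 = -28*30*0 = -840*0 = 0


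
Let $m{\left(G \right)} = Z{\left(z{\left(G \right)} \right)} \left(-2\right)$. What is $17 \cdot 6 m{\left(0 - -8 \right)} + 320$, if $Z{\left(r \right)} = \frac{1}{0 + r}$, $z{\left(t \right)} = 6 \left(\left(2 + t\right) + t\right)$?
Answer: $\frac{2863}{9} \approx 318.11$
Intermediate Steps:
$z{\left(t \right)} = 12 + 12 t$ ($z{\left(t \right)} = 6 \left(2 + 2 t\right) = 12 + 12 t$)
$Z{\left(r \right)} = \frac{1}{r}$
$m{\left(G \right)} = - \frac{2}{12 + 12 G}$ ($m{\left(G \right)} = \frac{1}{12 + 12 G} \left(-2\right) = - \frac{2}{12 + 12 G}$)
$17 \cdot 6 m{\left(0 - -8 \right)} + 320 = 17 \cdot 6 \left(- \frac{1}{6 + 6 \left(0 - -8\right)}\right) + 320 = 102 \left(- \frac{1}{6 + 6 \left(0 + 8\right)}\right) + 320 = 102 \left(- \frac{1}{6 + 6 \cdot 8}\right) + 320 = 102 \left(- \frac{1}{6 + 48}\right) + 320 = 102 \left(- \frac{1}{54}\right) + 320 = - \frac{17}{9} + 320 = \frac{2863}{9}$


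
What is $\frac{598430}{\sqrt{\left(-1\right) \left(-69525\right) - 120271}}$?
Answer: $- \frac{299215 i \sqrt{50746}}{25373} \approx - 2656.5 i$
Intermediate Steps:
$\frac{598430}{\sqrt{\left(-1\right) \left(-69525\right) - 120271}} = \frac{598430}{\sqrt{69525 - 120271}} = \frac{598430}{\sqrt{-50746}} = \frac{598430}{i \sqrt{50746}} = 598430 \left(- \frac{i \sqrt{50746}}{50746}\right) = - \frac{299215 i \sqrt{50746}}{25373}$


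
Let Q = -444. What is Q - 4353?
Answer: -4797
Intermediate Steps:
Q - 4353 = -444 - 4353 = -4797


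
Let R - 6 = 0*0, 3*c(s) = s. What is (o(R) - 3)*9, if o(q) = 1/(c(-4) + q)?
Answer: -351/14 ≈ -25.071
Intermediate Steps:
c(s) = s/3
R = 6 (R = 6 + 0*0 = 6 + 0 = 6)
o(q) = 1/(-4/3 + q) (o(q) = 1/((1/3)*(-4) + q) = 1/(-4/3 + q))
(o(R) - 3)*9 = (3/(-4 + 3*6) - 3)*9 = (3/(-4 + 18) - 3)*9 = (3/14 - 3)*9 = -39/14*9 = -351/14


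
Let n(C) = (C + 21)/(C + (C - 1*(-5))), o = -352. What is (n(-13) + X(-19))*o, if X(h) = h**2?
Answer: -2665696/21 ≈ -1.2694e+5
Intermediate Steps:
n(C) = (21 + C)/(5 + 2*C) (n(C) = (21 + C)/(C + (C + 5)) = (21 + C)/(C + (5 + C)) = (21 + C)/(5 + 2*C))
(n(-13) + X(-19))*o = ((21 - 13)/(5 + 2*(-13)) + (-19)**2)*(-352) = (8/(5 - 26) + 361)*(-352) = (8/(-21) + 361)*(-352) = (-1/21*8 + 361)*(-352) = (-8/21 + 361)*(-352) = (7573/21)*(-352) = -2665696/21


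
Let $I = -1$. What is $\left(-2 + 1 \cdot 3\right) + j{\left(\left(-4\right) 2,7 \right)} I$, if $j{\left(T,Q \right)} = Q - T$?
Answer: $-14$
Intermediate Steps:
$\left(-2 + 1 \cdot 3\right) + j{\left(\left(-4\right) 2,7 \right)} I = \left(-2 + 1 \cdot 3\right) + \left(7 - \left(-4\right) 2\right) \left(-1\right) = \left(-2 + 3\right) + \left(7 - -8\right) \left(-1\right) = 1 + \left(7 + 8\right) \left(-1\right) = 1 + 15 \left(-1\right) = 1 - 15 = -14$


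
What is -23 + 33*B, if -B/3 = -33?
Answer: 3244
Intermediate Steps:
B = 99 (B = -3*(-33) = 99)
-23 + 33*B = -23 + 33*99 = -23 + 3267 = 3244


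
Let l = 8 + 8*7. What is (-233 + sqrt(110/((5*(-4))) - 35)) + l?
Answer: -169 + 9*I*sqrt(2)/2 ≈ -169.0 + 6.364*I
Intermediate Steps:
l = 64 (l = 8 + 56 = 64)
(-233 + sqrt(110/((5*(-4))) - 35)) + l = (-233 + sqrt(110/((5*(-4))) - 35)) + 64 = (-233 + sqrt(110/(-20) - 35)) + 64 = (-233 + sqrt(110*(-1/20) - 35)) + 64 = (-233 + sqrt(-11/2 - 35)) + 64 = (-233 + sqrt(-81/2)) + 64 = (-233 + 9*I*sqrt(2)/2) + 64 = -169 + 9*I*sqrt(2)/2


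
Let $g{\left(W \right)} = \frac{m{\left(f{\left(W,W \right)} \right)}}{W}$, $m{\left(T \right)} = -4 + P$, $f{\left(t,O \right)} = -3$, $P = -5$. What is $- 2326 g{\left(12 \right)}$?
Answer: $\frac{3489}{2} \approx 1744.5$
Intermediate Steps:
$m{\left(T \right)} = -9$ ($m{\left(T \right)} = -4 - 5 = -9$)
$g{\left(W \right)} = - \frac{9}{W}$
$- 2326 g{\left(12 \right)} = - 2326 \left(- \frac{9}{12}\right) = - 2326 \left(\left(-9\right) \frac{1}{12}\right) = \left(-2326\right) \left(- \frac{3}{4}\right) = \frac{3489}{2}$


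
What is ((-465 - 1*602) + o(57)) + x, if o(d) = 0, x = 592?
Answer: -475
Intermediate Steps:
((-465 - 1*602) + o(57)) + x = ((-465 - 1*602) + 0) + 592 = ((-465 - 602) + 0) + 592 = (-1067 + 0) + 592 = -1067 + 592 = -475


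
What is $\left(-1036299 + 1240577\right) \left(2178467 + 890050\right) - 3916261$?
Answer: $626826599465$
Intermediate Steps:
$\left(-1036299 + 1240577\right) \left(2178467 + 890050\right) - 3916261 = 204278 \cdot 3068517 - 3916261 = 626830515726 - 3916261 = 626826599465$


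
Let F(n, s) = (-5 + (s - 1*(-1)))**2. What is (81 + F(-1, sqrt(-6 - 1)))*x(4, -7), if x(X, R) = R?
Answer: -630 + 56*I*sqrt(7) ≈ -630.0 + 148.16*I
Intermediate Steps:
F(n, s) = (-4 + s)**2 (F(n, s) = (-5 + (s + 1))**2 = (-5 + (1 + s))**2 = (-4 + s)**2)
(81 + F(-1, sqrt(-6 - 1)))*x(4, -7) = (81 + (-4 + sqrt(-6 - 1))**2)*(-7) = (81 + (-4 + sqrt(-7))**2)*(-7) = (81 + (-4 + I*sqrt(7))**2)*(-7) = -567 - 7*(-4 + I*sqrt(7))**2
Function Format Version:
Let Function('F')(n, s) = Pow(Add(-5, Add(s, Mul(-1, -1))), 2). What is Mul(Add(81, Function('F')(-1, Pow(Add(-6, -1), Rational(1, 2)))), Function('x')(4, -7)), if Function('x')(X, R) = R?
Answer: Add(-630, Mul(56, I, Pow(7, Rational(1, 2)))) ≈ Add(-630.00, Mul(148.16, I))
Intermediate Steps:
Function('F')(n, s) = Pow(Add(-4, s), 2) (Function('F')(n, s) = Pow(Add(-5, Add(s, 1)), 2) = Pow(Add(-5, Add(1, s)), 2) = Pow(Add(-4, s), 2))
Mul(Add(81, Function('F')(-1, Pow(Add(-6, -1), Rational(1, 2)))), Function('x')(4, -7)) = Mul(Add(81, Pow(Add(-4, Pow(Add(-6, -1), Rational(1, 2))), 2)), -7) = Mul(Add(81, Pow(Add(-4, Pow(-7, Rational(1, 2))), 2)), -7) = Mul(Add(81, Pow(Add(-4, Mul(I, Pow(7, Rational(1, 2)))), 2)), -7) = Add(-567, Mul(-7, Pow(Add(-4, Mul(I, Pow(7, Rational(1, 2)))), 2)))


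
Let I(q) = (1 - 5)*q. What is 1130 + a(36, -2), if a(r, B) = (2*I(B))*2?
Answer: 1162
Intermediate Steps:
I(q) = -4*q
a(r, B) = -16*B (a(r, B) = (2*(-4*B))*2 = -8*B*2 = -16*B)
1130 + a(36, -2) = 1130 - 16*(-2) = 1130 + 32 = 1162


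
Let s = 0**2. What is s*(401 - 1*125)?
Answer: 0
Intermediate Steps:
s = 0
s*(401 - 1*125) = 0*(401 - 1*125) = 0*(401 - 125) = 0*276 = 0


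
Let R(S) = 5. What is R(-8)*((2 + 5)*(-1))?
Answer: -35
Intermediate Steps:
R(-8)*((2 + 5)*(-1)) = 5*((2 + 5)*(-1)) = 5*(7*(-1)) = 5*(-7) = -35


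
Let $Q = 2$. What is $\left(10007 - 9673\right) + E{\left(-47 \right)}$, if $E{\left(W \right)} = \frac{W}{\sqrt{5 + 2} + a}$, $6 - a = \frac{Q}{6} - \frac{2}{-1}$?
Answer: $\frac{17821}{58} + \frac{423 \sqrt{7}}{58} \approx 326.55$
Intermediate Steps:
$a = \frac{11}{3}$ ($a = 6 - \left(\frac{2}{6} - \frac{2}{-1}\right) = 6 - \left(2 \cdot \frac{1}{6} - -2\right) = 6 - \left(\frac{1}{3} + 2\right) = 6 - \frac{7}{3} = \frac{11}{3} \approx 3.6667$)
$E{\left(W \right)} = \frac{W}{\frac{11}{3} + \sqrt{7}}$ ($E{\left(W \right)} = \frac{W}{\sqrt{5 + 2} + \frac{11}{3}} = \frac{W}{\sqrt{7} + \frac{11}{3}} = \frac{W}{\frac{11}{3} + \sqrt{7}}$)
$\left(10007 - 9673\right) + E{\left(-47 \right)} = \left(10007 - 9673\right) + \left(\frac{33}{58} \left(-47\right) - - \frac{423 \sqrt{7}}{58}\right) = 334 - \left(\frac{1551}{58} - \frac{423 \sqrt{7}}{58}\right) = \frac{17821}{58} + \frac{423 \sqrt{7}}{58}$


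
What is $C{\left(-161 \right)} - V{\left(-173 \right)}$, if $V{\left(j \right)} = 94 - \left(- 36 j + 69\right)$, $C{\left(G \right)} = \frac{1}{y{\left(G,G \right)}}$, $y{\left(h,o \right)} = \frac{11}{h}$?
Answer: $\frac{68072}{11} \approx 6188.4$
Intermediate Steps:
$C{\left(G \right)} = \frac{G}{11}$ ($C{\left(G \right)} = \frac{1}{11 \frac{1}{G}} = \frac{G}{11}$)
$V{\left(j \right)} = 25 + 36 j$ ($V{\left(j \right)} = 94 - \left(69 - 36 j\right) = 94 + \left(-69 + 36 j\right) = 25 + 36 j$)
$C{\left(-161 \right)} - V{\left(-173 \right)} = \frac{1}{11} \left(-161\right) - \left(25 + 36 \left(-173\right)\right) = - \frac{161}{11} - \left(25 - 6228\right) = - \frac{161}{11} - -6203 = - \frac{161}{11} + 6203 = \frac{68072}{11}$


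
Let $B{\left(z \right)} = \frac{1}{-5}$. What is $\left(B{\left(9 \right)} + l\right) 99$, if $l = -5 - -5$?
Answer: $- \frac{99}{5} \approx -19.8$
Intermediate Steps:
$l = 0$ ($l = -5 + 5 = 0$)
$B{\left(z \right)} = - \frac{1}{5}$
$\left(B{\left(9 \right)} + l\right) 99 = \left(- \frac{1}{5} + 0\right) 99 = \left(- \frac{1}{5}\right) 99 = - \frac{99}{5}$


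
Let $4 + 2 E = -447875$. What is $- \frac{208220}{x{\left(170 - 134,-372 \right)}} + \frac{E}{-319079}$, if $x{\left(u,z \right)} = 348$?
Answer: $- \frac{49745651}{83238} \approx -597.63$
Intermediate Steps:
$E = - \frac{447879}{2}$ ($E = -2 + \frac{1}{2} \left(-447875\right) = -2 - \frac{447875}{2} = - \frac{447879}{2} \approx -2.2394 \cdot 10^{5}$)
$- \frac{208220}{x{\left(170 - 134,-372 \right)}} + \frac{E}{-319079} = - \frac{208220}{348} - \frac{447879}{2 \left(-319079\right)} = \left(-208220\right) \frac{1}{348} - - \frac{19473}{27746} = - \frac{1795}{3} + \frac{19473}{27746} = - \frac{49745651}{83238}$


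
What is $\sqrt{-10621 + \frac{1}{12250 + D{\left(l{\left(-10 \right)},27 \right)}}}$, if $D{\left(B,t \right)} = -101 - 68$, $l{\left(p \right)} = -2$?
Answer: $\frac{10 i \sqrt{15501408963}}{12081} \approx 103.06 i$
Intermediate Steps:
$D{\left(B,t \right)} = -169$
$\sqrt{-10621 + \frac{1}{12250 + D{\left(l{\left(-10 \right)},27 \right)}}} = \sqrt{-10621 + \frac{1}{12250 - 169}} = \sqrt{-10621 + \frac{1}{12081}} = \sqrt{- \frac{128312300}{12081}} = \frac{10 i \sqrt{15501408963}}{12081}$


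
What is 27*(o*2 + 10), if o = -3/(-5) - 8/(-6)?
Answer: 1872/5 ≈ 374.40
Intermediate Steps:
o = 29/15 (o = -3*(-⅕) - 8*(-⅙) = ⅗ + 4/3 = 29/15 ≈ 1.9333)
27*(o*2 + 10) = 27*((29/15)*2 + 10) = 27*(58/15 + 10) = 27*(208/15) = 1872/5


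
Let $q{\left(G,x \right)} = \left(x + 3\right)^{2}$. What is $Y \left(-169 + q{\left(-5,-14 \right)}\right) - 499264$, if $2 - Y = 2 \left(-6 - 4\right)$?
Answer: $-500320$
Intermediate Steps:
$q{\left(G,x \right)} = \left(3 + x\right)^{2}$
$Y = 22$ ($Y = 2 - 2 \left(-6 - 4\right) = 2 - 2 \left(-10\right) = 2 - -20 = 2 + 20 = 22$)
$Y \left(-169 + q{\left(-5,-14 \right)}\right) - 499264 = 22 \left(-169 + \left(3 - 14\right)^{2}\right) - 499264 = 22 \left(-169 + \left(-11\right)^{2}\right) - 499264 = 22 \left(-169 + 121\right) - 499264 = 22 \left(-48\right) - 499264 = -1056 - 499264 = -500320$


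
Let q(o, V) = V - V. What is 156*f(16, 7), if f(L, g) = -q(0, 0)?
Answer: 0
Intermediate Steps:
q(o, V) = 0
f(L, g) = 0 (f(L, g) = -1*0 = 0)
156*f(16, 7) = 156*0 = 0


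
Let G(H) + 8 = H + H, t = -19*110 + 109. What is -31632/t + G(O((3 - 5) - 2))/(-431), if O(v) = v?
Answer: 13665088/853811 ≈ 16.005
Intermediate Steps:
t = -1981 (t = -2090 + 109 = -1981)
G(H) = -8 + 2*H (G(H) = -8 + (H + H) = -8 + 2*H)
-31632/t + G(O((3 - 5) - 2))/(-431) = -31632/(-1981) + (-8 + 2*((3 - 5) - 2))/(-431) = -31632*(-1/1981) + (-8 + 2*(-2 - 2))*(-1/431) = 31632/1981 + (-8 + 2*(-4))*(-1/431) = 31632/1981 + (-8 - 8)*(-1/431) = 31632/1981 - 16*(-1/431) = 31632/1981 + 16/431 = 13665088/853811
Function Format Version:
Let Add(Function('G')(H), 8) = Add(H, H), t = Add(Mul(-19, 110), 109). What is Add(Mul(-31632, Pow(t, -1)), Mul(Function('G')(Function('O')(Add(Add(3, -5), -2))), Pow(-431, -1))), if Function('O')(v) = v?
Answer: Rational(13665088, 853811) ≈ 16.005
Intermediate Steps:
t = -1981 (t = Add(-2090, 109) = -1981)
Function('G')(H) = Add(-8, Mul(2, H)) (Function('G')(H) = Add(-8, Add(H, H)) = Add(-8, Mul(2, H)))
Add(Mul(-31632, Pow(t, -1)), Mul(Function('G')(Function('O')(Add(Add(3, -5), -2))), Pow(-431, -1))) = Add(Mul(-31632, Pow(-1981, -1)), Mul(Add(-8, Mul(2, Add(Add(3, -5), -2))), Pow(-431, -1))) = Add(Mul(-31632, Rational(-1, 1981)), Mul(Add(-8, Mul(2, Add(-2, -2))), Rational(-1, 431))) = Add(Rational(31632, 1981), Mul(Add(-8, Mul(2, -4)), Rational(-1, 431))) = Add(Rational(31632, 1981), Mul(Add(-8, -8), Rational(-1, 431))) = Add(Rational(31632, 1981), Mul(-16, Rational(-1, 431))) = Add(Rational(31632, 1981), Rational(16, 431)) = Rational(13665088, 853811)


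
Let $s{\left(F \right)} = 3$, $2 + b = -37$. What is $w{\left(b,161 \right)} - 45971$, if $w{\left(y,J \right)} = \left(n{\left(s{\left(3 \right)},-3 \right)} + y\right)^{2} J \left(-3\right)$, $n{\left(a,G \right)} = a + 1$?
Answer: $-637646$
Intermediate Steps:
$b = -39$ ($b = -2 - 37 = -39$)
$n{\left(a,G \right)} = 1 + a$
$w{\left(y,J \right)} = - 3 J \left(4 + y\right)^{2}$ ($w{\left(y,J \right)} = \left(\left(1 + 3\right) + y\right)^{2} J \left(-3\right) = \left(4 + y\right)^{2} J \left(-3\right) = J \left(4 + y\right)^{2} \left(-3\right) = - 3 J \left(4 + y\right)^{2}$)
$w{\left(b,161 \right)} - 45971 = \left(-3\right) 161 \left(4 - 39\right)^{2} - 45971 = \left(-3\right) 161 \left(-35\right)^{2} - 45971 = \left(-3\right) 161 \cdot 1225 - 45971 = -591675 - 45971 = -637646$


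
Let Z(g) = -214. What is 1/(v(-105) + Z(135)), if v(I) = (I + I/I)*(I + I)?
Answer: 1/21626 ≈ 4.6241e-5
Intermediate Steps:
v(I) = 2*I*(1 + I) (v(I) = (I + 1)*(2*I) = (1 + I)*(2*I) = 2*I*(1 + I))
1/(v(-105) + Z(135)) = 1/(2*(-105)*(1 - 105) - 214) = 1/(2*(-105)*(-104) - 214) = 1/(21840 - 214) = 1/21626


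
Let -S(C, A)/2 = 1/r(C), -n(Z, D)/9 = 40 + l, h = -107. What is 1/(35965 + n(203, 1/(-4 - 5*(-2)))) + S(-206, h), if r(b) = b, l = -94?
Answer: 36554/3754453 ≈ 0.0097362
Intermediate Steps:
n(Z, D) = 486 (n(Z, D) = -9*(40 - 94) = -9*(-54) = 486)
S(C, A) = -2/C
1/(35965 + n(203, 1/(-4 - 5*(-2)))) + S(-206, h) = 1/(35965 + 486) - 2/(-206) = 1/36451 - 2*(-1/206) = 1/36451 + 1/103 = 36554/3754453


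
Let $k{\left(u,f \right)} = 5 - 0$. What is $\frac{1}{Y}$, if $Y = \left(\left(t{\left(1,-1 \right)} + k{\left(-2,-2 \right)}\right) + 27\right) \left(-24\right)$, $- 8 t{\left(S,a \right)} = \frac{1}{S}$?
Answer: $- \frac{1}{765} \approx -0.0013072$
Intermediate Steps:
$t{\left(S,a \right)} = - \frac{1}{8 S}$
$k{\left(u,f \right)} = 5$ ($k{\left(u,f \right)} = 5 + 0 = 5$)
$Y = -765$ ($Y = \left(\left(- \frac{1}{8 \cdot 1} + 5\right) + 27\right) \left(-24\right) = \left(\left(\left(- \frac{1}{8}\right) 1 + 5\right) + 27\right) \left(-24\right) = \left(\left(- \frac{1}{8} + 5\right) + 27\right) \left(-24\right) = \left(\frac{39}{8} + 27\right) \left(-24\right) = \frac{255}{8} \left(-24\right) = -765$)
$\frac{1}{Y} = \frac{1}{-765} = - \frac{1}{765}$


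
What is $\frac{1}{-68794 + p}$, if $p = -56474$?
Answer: $- \frac{1}{125268} \approx -7.9829 \cdot 10^{-6}$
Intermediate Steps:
$\frac{1}{-68794 + p} = \frac{1}{-68794 - 56474} = \frac{1}{-125268} = - \frac{1}{125268}$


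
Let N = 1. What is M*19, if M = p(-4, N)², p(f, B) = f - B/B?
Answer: 475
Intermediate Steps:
p(f, B) = -1 + f (p(f, B) = f - 1*1 = f - 1 = -1 + f)
M = 25 (M = (-1 - 4)² = (-5)² = 25)
M*19 = 25*19 = 475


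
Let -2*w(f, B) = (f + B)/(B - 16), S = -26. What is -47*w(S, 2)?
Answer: 282/7 ≈ 40.286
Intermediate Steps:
w(f, B) = -(B + f)/(2*(-16 + B)) (w(f, B) = -(f + B)/(2*(B - 16)) = -(B + f)/(2*(-16 + B)))
-47*w(S, 2) = -47*(-1*2 - 1*(-26))/(2*(-16 + 2)) = -47*(-2 + 26)/(2*(-14)) = -47*(-1)*24/(2*14) = -47*(-6/7) = 282/7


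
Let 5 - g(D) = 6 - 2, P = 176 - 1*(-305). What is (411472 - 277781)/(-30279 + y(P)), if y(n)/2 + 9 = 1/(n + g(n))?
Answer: -32219531/7301576 ≈ -4.4127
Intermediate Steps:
P = 481 (P = 176 + 305 = 481)
g(D) = 1 (g(D) = 5 - (6 - 2) = 5 - 1*4 = 5 - 4 = 1)
y(n) = -18 + 2/(1 + n) (y(n) = -18 + 2/(n + 1) = -18 + 2/(1 + n))
(411472 - 277781)/(-30279 + y(P)) = (411472 - 277781)/(-30279 + 2*(-8 - 9*481)/(1 + 481)) = 133691/(-30279 + 2*(-8 - 4329)/482) = 133691/(-30279 + 2*(1/482)*(-4337)) = 133691/(-30279 - 4337/241) = 133691/(-7301576/241) = 133691*(-241/7301576) = -32219531/7301576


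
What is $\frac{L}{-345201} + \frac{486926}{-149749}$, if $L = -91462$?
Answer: $- \frac{154390999088}{51693504549} \approx -2.9867$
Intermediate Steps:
$\frac{L}{-345201} + \frac{486926}{-149749} = - \frac{91462}{-345201} + \frac{486926}{-149749} = \left(-91462\right) \left(- \frac{1}{345201}\right) + 486926 \left(- \frac{1}{149749}\right) = \frac{91462}{345201} - \frac{486926}{149749} = - \frac{154390999088}{51693504549}$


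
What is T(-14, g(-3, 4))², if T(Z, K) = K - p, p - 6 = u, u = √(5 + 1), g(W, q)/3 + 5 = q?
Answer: (9 + √6)² ≈ 131.09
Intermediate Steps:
g(W, q) = -15 + 3*q
u = √6 ≈ 2.4495
p = 6 + √6 ≈ 8.4495
T(Z, K) = -6 + K - √6 (T(Z, K) = K - (6 + √6) = K + (-6 - √6) = -6 + K - √6)
T(-14, g(-3, 4))² = (-6 + (-15 + 3*4) - √6)² = (-6 + (-15 + 12) - √6)² = (-6 - 3 - √6)² = (-9 - √6)²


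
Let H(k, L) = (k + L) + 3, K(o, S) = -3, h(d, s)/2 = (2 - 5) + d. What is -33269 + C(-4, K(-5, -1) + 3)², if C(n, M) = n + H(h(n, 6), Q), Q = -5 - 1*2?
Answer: -32785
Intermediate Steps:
h(d, s) = -6 + 2*d (h(d, s) = 2*((2 - 5) + d) = 2*(-3 + d) = -6 + 2*d)
Q = -7 (Q = -5 - 2 = -7)
H(k, L) = 3 + L + k (H(k, L) = (L + k) + 3 = 3 + L + k)
C(n, M) = -10 + 3*n (C(n, M) = n + (3 - 7 + (-6 + 2*n)) = n + (-10 + 2*n) = -10 + 3*n)
-33269 + C(-4, K(-5, -1) + 3)² = -33269 + (-10 + 3*(-4))² = -33269 + (-10 - 12)² = -33269 + (-22)² = -33269 + 484 = -32785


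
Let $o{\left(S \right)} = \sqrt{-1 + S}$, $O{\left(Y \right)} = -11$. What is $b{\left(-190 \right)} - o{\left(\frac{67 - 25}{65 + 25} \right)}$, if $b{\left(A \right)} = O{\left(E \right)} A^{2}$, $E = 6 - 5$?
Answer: $-397100 - \frac{2 i \sqrt{30}}{15} \approx -3.971 \cdot 10^{5} - 0.7303 i$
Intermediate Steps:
$E = 1$ ($E = 6 - 5 = 1$)
$b{\left(A \right)} = - 11 A^{2}$
$b{\left(-190 \right)} - o{\left(\frac{67 - 25}{65 + 25} \right)} = - 11 \left(-190\right)^{2} - \sqrt{-1 + \frac{67 - 25}{65 + 25}} = \left(-11\right) 36100 - \sqrt{-1 + \frac{42}{90}} = -397100 - \sqrt{-1 + 42 \cdot \frac{1}{90}} = -397100 - \sqrt{-1 + \frac{7}{15}} = -397100 - \sqrt{- \frac{8}{15}} = -397100 - \frac{2 i \sqrt{30}}{15}$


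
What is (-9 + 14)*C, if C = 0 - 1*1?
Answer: -5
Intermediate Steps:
C = -1 (C = 0 - 1 = -1)
(-9 + 14)*C = (-9 + 14)*(-1) = 5*(-1) = -5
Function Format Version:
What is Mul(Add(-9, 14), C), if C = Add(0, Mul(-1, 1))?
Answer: -5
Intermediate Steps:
C = -1 (C = Add(0, -1) = -1)
Mul(Add(-9, 14), C) = Mul(Add(-9, 14), -1) = Mul(5, -1) = -5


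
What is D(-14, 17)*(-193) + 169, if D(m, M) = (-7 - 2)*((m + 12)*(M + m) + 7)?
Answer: 1906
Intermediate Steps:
D(m, M) = -63 - 9*(12 + m)*(M + m) (D(m, M) = -9*((12 + m)*(M + m) + 7) = -9*(7 + (12 + m)*(M + m)) = -63 - 9*(12 + m)*(M + m))
D(-14, 17)*(-193) + 169 = (-63 - 108*17 - 108*(-14) - 9*(-14)² - 9*17*(-14))*(-193) + 169 = (-63 - 1836 + 1512 - 9*196 + 2142)*(-193) + 169 = (-63 - 1836 + 1512 - 1764 + 2142)*(-193) + 169 = -9*(-193) + 169 = 1737 + 169 = 1906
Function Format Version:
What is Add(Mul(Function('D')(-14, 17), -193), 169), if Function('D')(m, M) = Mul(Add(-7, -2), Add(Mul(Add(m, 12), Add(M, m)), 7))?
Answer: 1906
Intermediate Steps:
Function('D')(m, M) = Add(-63, Mul(-9, Add(12, m), Add(M, m))) (Function('D')(m, M) = Mul(-9, Add(Mul(Add(12, m), Add(M, m)), 7)) = Mul(-9, Add(7, Mul(Add(12, m), Add(M, m)))) = Add(-63, Mul(-9, Add(12, m), Add(M, m))))
Add(Mul(Function('D')(-14, 17), -193), 169) = Add(Mul(Add(-63, Mul(-108, 17), Mul(-108, -14), Mul(-9, Pow(-14, 2)), Mul(-9, 17, -14)), -193), 169) = Add(Mul(Add(-63, -1836, 1512, Mul(-9, 196), 2142), -193), 169) = Add(Mul(Add(-63, -1836, 1512, -1764, 2142), -193), 169) = Add(Mul(-9, -193), 169) = Add(1737, 169) = 1906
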